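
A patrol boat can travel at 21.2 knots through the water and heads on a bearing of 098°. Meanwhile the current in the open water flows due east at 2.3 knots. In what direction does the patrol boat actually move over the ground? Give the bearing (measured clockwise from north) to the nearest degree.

Taking east as x and north as y: velocity relative to the water = (20.994, -2.950) knots; the water relative to ground = (2.300, 0.000) knots.
Velocity relative to ground = (20.994, -2.950) + (2.300, 0.000) = (23.294, -2.950) knots.
Bearing = atan2(23.29, -2.95) = 97.22° clockwise from north.

097°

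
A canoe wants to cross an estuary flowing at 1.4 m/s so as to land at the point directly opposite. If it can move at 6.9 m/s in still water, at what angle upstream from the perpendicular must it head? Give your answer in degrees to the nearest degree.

To cancel the current, the upstream component of the canoe's velocity must equal the flow: 6.9 sin θ = 1.4.
sin θ = 1.4 / 6.9 = 0.2029.
θ = arcsin(0.2029) = 11.707°.

12°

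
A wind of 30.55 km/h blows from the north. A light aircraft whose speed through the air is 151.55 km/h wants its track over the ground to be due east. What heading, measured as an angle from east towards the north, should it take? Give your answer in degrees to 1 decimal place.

11.6°

The wind pushes perpendicular to the desired track; the heading must have a component into the wind equal to 30.55 km/h: 151.55 sin θ = 30.55.
sin θ = 0.2016, so θ = 11.630°.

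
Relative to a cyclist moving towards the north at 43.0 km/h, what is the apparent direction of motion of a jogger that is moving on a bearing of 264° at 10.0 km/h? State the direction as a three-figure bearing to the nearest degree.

Taking east as x and north as y: jogger velocity = (-9.945, -1.045) km/h; cyclist velocity = (0.000, 43.000) km/h.
Velocity of jogger relative to cyclist = (-9.945, -1.045) − (0.000, 43.000) = (-9.945, -44.045) km/h.
Bearing = atan2(-9.95, -44.05) = 192.72° clockwise from north.

193°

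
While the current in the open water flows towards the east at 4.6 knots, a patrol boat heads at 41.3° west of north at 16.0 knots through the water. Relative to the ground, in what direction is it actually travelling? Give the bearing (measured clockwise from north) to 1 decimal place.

333.6°

Taking east as x and north as y: velocity relative to the water = (-10.560, 12.020) knots; the water relative to ground = (4.600, 0.000) knots.
Velocity relative to ground = (-10.560, 12.020) + (4.600, 0.000) = (-5.960, 12.020) knots.
Bearing = atan2(-5.96, 12.02) = 333.63° clockwise from north.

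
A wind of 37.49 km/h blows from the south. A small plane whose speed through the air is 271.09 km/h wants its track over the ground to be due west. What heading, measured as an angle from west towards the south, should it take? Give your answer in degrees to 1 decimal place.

7.9°

The wind pushes perpendicular to the desired track; the heading must have a component into the wind equal to 37.49 km/h: 271.09 sin θ = 37.49.
sin θ = 0.1383, so θ = 7.949°.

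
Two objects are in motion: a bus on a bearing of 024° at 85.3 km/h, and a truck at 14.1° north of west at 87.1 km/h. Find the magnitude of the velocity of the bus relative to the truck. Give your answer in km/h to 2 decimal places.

Taking east as x and north as y: bus velocity = (34.695, 77.925) km/h; truck velocity = (-84.476, 21.219) km/h.
Velocity of bus relative to truck = (34.695, 77.925) − (-84.476, 21.219) = (119.170, 56.707) km/h.
Magnitude = |(119.170, 56.707)| = 131.974 km/h.

131.97 km/h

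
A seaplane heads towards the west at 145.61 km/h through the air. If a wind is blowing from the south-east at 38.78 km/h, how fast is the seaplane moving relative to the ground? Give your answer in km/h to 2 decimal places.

175.19 km/h

Taking east as x and north as y: velocity relative to the air = (-145.610, 0.000) km/h; the air relative to ground = (-27.422, 27.422) km/h.
Velocity relative to ground = (-145.610, 0.000) + (-27.422, 27.422) = (-173.032, 27.422) km/h.
Speed = |(-173.032, 27.422)| = 175.191 km/h.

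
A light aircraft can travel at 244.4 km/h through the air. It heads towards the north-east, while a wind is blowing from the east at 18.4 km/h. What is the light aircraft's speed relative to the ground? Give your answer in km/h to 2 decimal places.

231.75 km/h

Taking east as x and north as y: velocity relative to the air = (172.817, 172.817) km/h; the air relative to ground = (-18.400, 0.000) km/h.
Velocity relative to ground = (172.817, 172.817) + (-18.400, 0.000) = (154.417, 172.817) km/h.
Speed = |(154.417, 172.817)| = 231.755 km/h.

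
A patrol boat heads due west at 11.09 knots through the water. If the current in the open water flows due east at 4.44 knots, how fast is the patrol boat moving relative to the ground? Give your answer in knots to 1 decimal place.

Taking east as x and north as y: velocity relative to the water = (-11.090, 0.000) knots; the water relative to ground = (4.440, 0.000) knots.
Velocity relative to ground = (-11.090, 0.000) + (4.440, 0.000) = (-6.650, 0.000) knots.
Speed = |(-6.650, 0.000)| = 6.650 knots.

6.7 knots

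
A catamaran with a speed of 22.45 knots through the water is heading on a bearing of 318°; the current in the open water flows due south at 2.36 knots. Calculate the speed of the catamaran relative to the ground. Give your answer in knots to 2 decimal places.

20.76 knots

Taking east as x and north as y: velocity relative to the water = (-15.022, 16.684) knots; the water relative to ground = (0.000, -2.360) knots.
Velocity relative to ground = (-15.022, 16.684) + (0.000, -2.360) = (-15.022, 14.324) knots.
Speed = |(-15.022, 14.324)| = 20.756 knots.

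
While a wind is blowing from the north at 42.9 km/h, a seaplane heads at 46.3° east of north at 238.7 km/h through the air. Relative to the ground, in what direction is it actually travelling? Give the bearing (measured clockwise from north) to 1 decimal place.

054.7°

Taking east as x and north as y: velocity relative to the air = (172.572, 164.914) km/h; the air relative to ground = (0.000, -42.900) km/h.
Velocity relative to ground = (172.572, 164.914) + (0.000, -42.900) = (172.572, 122.014) km/h.
Bearing = atan2(172.57, 122.01) = 54.74° clockwise from north.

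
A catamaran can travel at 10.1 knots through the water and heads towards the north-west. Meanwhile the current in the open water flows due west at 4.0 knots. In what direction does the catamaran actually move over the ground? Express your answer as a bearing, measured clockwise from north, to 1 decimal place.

302.7°

Taking east as x and north as y: velocity relative to the water = (-7.142, 7.142) knots; the water relative to ground = (-4.000, 0.000) knots.
Velocity relative to ground = (-7.142, 7.142) + (-4.000, 0.000) = (-11.142, 7.142) knots.
Bearing = atan2(-11.14, 7.14) = 302.66° clockwise from north.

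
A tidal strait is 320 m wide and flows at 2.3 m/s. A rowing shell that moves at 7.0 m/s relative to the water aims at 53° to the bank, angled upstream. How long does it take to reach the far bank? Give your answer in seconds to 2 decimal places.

The component of the rowing shell's velocity perpendicular to the bank is 7.0 × sin 53° = 5.590 m/s.
The current is parallel to the bank, so it does not affect the crossing time.
Time = 320 / 5.590 = 57.240 s.

57.24 s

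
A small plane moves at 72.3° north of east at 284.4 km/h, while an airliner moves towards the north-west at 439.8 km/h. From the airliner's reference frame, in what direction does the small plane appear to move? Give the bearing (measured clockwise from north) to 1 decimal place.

095.8°

Taking east as x and north as y: small plane velocity = (86.467, 270.937) km/h; airliner velocity = (-310.986, 310.986) km/h.
Velocity of small plane relative to airliner = (86.467, 270.937) − (-310.986, 310.986) = (397.453, -40.049) km/h.
Bearing = atan2(397.45, -40.05) = 95.75° clockwise from north.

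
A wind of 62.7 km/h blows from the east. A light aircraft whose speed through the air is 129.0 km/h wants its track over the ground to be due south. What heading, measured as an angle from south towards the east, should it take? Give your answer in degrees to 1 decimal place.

29.1°

The wind pushes perpendicular to the desired track; the heading must have a component into the wind equal to 62.7 km/h: 129.0 sin θ = 62.7.
sin θ = 0.4860, so θ = 29.081°.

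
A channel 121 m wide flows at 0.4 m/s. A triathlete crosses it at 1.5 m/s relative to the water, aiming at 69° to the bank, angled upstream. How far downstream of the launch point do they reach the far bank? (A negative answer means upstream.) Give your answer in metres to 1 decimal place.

Perpendicular speed = 1.400 m/s; crossing time = 121 / 1.400 = 86.406 s.
Net downstream speed = -0.138 m/s.
Drift = -0.138 × 86.406 = -11.885 m (upstream).

-11.9 m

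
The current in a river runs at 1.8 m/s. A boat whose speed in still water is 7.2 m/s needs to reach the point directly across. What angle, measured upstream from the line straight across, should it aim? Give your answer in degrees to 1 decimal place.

14.5°

To cancel the current, the upstream component of the boat's velocity must equal the flow: 7.2 sin θ = 1.8.
sin θ = 1.8 / 7.2 = 0.2500.
θ = arcsin(0.2500) = 14.478°.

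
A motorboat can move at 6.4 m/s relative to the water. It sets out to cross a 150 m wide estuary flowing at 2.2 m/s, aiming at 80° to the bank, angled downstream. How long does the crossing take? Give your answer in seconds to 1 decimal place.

23.8 s

The component of the motorboat's velocity perpendicular to the bank is 6.4 × sin 80° = 6.303 m/s.
The flow acts along the bank and has no component across it.
Time = 150 / 6.303 = 23.799 s.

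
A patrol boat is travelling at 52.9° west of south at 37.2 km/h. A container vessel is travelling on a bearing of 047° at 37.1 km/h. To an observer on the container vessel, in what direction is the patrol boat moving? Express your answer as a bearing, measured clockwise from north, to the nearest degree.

230°

Taking east as x and north as y: patrol boat velocity = (-29.670, -22.439) km/h; container vessel velocity = (27.133, 25.302) km/h.
Velocity of patrol boat relative to container vessel = (-29.670, -22.439) − (27.133, 25.302) = (-56.803, -47.741) km/h.
Bearing = atan2(-56.80, -47.74) = 229.95° clockwise from north.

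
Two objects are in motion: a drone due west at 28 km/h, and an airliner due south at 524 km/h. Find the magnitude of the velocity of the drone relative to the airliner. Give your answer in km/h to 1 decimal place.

Taking east as x and north as y: drone velocity = (-28.000, 0.000) km/h; airliner velocity = (0.000, -524.000) km/h.
Velocity of drone relative to airliner = (-28.000, 0.000) − (0.000, -524.000) = (-28.000, 524.000) km/h.
Magnitude = |(-28.000, 524.000)| = 524.748 km/h.

524.7 km/h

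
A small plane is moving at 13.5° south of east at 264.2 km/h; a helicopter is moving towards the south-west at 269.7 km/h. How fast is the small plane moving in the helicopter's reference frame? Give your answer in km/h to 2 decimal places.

465.83 km/h

Taking east as x and north as y: small plane velocity = (256.900, -61.676) km/h; helicopter velocity = (-190.707, -190.707) km/h.
Velocity of small plane relative to helicopter = (256.900, -61.676) − (-190.707, -190.707) = (447.607, 129.030) km/h.
Magnitude = |(447.607, 129.030)| = 465.833 km/h.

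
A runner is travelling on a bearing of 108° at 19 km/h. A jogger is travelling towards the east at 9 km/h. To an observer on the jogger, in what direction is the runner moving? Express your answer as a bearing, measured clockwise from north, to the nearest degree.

123°

Taking east as x and north as y: runner velocity = (18.070, -5.871) km/h; jogger velocity = (9.000, 0.000) km/h.
Velocity of runner relative to jogger = (18.070, -5.871) − (9.000, 0.000) = (9.070, -5.871) km/h.
Bearing = atan2(9.07, -5.87) = 122.92° clockwise from north.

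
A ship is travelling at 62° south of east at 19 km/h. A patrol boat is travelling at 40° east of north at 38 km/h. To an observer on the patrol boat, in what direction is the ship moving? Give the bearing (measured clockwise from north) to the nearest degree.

199°

Taking east as x and north as y: ship velocity = (8.920, -16.776) km/h; patrol boat velocity = (24.426, 29.110) km/h.
Velocity of ship relative to patrol boat = (8.920, -16.776) − (24.426, 29.110) = (-15.506, -45.886) km/h.
Bearing = atan2(-15.51, -45.89) = 198.67° clockwise from north.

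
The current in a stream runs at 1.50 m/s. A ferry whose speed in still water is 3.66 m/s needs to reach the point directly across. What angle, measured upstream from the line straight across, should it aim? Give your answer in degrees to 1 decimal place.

24.2°

To cancel the current, the upstream component of the ferry's velocity must equal the flow: 3.66 sin θ = 1.50.
sin θ = 1.50 / 3.66 = 0.4098.
θ = arcsin(0.4098) = 24.195°.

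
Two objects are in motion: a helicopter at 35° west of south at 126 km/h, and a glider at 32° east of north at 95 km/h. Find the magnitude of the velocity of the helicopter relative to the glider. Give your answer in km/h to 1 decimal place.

220.9 km/h

Taking east as x and north as y: helicopter velocity = (-72.271, -103.213) km/h; glider velocity = (50.342, 80.565) km/h.
Velocity of helicopter relative to glider = (-72.271, -103.213) − (50.342, 80.565) = (-122.613, -183.778) km/h.
Magnitude = |(-122.613, -183.778)| = 220.926 km/h.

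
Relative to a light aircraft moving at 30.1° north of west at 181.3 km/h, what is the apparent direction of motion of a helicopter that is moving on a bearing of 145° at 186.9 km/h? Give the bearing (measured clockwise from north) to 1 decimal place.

Taking east as x and north as y: helicopter velocity = (107.201, -153.100) km/h; light aircraft velocity = (-156.852, 90.924) km/h.
Velocity of helicopter relative to light aircraft = (107.201, -153.100) − (-156.852, 90.924) = (264.053, -244.023) km/h.
Bearing = atan2(264.05, -244.02) = 132.74° clockwise from north.

132.7°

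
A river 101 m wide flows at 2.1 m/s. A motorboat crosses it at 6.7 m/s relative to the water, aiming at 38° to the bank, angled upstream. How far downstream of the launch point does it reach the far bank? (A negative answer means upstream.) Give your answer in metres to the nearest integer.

Perpendicular speed = 4.125 m/s; crossing time = 101 / 4.125 = 24.485 s.
Net downstream speed = -3.180 m/s.
Drift = -3.180 × 24.485 = -77.855 m (upstream).

-78 m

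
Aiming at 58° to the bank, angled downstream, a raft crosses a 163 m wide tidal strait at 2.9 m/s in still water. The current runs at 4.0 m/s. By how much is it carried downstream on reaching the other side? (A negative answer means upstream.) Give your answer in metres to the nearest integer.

367 m

Perpendicular speed = 2.459 m/s; crossing time = 163 / 2.459 = 66.278 s.
Net downstream speed = 5.537 m/s.
Drift = 5.537 × 66.278 = 366.966 m (downstream).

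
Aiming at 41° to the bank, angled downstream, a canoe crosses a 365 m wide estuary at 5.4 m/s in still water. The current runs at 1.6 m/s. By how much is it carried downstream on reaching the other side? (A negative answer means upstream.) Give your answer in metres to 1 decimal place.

584.7 m

Perpendicular speed = 3.543 m/s; crossing time = 365 / 3.543 = 103.028 s.
Net downstream speed = 5.675 m/s.
Drift = 5.675 × 103.028 = 584.730 m (downstream).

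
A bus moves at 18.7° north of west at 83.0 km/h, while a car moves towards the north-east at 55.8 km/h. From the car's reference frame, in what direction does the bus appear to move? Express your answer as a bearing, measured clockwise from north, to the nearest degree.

264°

Taking east as x and north as y: bus velocity = (-78.618, 26.611) km/h; car velocity = (39.457, 39.457) km/h.
Velocity of bus relative to car = (-78.618, 26.611) − (39.457, 39.457) = (-118.075, -12.846) km/h.
Bearing = atan2(-118.08, -12.85) = 263.79° clockwise from north.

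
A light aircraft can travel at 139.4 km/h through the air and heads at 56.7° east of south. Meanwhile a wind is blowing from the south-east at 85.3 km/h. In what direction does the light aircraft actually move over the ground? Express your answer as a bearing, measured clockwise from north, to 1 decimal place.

Taking east as x and north as y: velocity relative to the air = (116.512, -76.534) km/h; the air relative to ground = (-60.316, 60.316) km/h.
Velocity relative to ground = (116.512, -76.534) + (-60.316, 60.316) = (56.195, -16.218) km/h.
Bearing = atan2(56.20, -16.22) = 106.10° clockwise from north.

106.1°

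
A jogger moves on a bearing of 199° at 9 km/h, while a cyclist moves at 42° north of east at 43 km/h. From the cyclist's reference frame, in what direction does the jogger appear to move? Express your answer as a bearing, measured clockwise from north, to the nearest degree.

Taking east as x and north as y: jogger velocity = (-2.930, -8.510) km/h; cyclist velocity = (31.955, 28.773) km/h.
Velocity of jogger relative to cyclist = (-2.930, -8.510) − (31.955, 28.773) = (-34.885, -37.282) km/h.
Bearing = atan2(-34.89, -37.28) = 223.10° clockwise from north.

223°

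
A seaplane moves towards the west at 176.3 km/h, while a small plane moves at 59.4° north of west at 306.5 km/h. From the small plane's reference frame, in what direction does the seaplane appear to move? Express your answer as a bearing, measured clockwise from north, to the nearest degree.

184°

Taking east as x and north as y: seaplane velocity = (-176.300, 0.000) km/h; small plane velocity = (-156.021, 263.817) km/h.
Velocity of seaplane relative to small plane = (-176.300, 0.000) − (-156.021, 263.817) = (-20.279, -263.817) km/h.
Bearing = atan2(-20.28, -263.82) = 184.40° clockwise from north.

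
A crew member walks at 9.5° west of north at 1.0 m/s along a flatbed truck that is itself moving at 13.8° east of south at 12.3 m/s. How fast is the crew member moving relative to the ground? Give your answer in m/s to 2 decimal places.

11.30 m/s

Taking east as x and north as y: flatbed truck velocity = (2.934, -11.945) m/s; crew member velocity relative to flatbed truck = (-0.165, 0.986) m/s.
Velocity relative to ground = (2.934, -11.945) + (-0.165, 0.986) = (2.769, -10.959) m/s.
Speed = |(2.769, -10.959)| = 11.303 m/s.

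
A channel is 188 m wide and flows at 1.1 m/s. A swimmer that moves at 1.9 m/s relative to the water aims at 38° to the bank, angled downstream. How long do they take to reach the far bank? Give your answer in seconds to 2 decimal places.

The component of the swimmer's velocity perpendicular to the bank is 1.9 × sin 38° = 1.170 m/s.
The flow acts along the bank and has no component across it.
Time = 188 / 1.170 = 160.717 s.

160.72 s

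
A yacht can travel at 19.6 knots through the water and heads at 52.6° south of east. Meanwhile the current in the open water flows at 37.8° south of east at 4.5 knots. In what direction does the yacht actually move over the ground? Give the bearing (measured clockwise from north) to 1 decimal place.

Taking east as x and north as y: velocity relative to the water = (11.905, -15.571) knots; the water relative to ground = (3.556, -2.758) knots.
Velocity relative to ground = (11.905, -15.571) + (3.556, -2.758) = (15.460, -18.329) knots.
Bearing = atan2(15.46, -18.33) = 139.85° clockwise from north.

139.9°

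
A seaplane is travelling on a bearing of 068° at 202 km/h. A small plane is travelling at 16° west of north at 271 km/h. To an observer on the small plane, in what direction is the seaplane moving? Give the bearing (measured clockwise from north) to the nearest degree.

Taking east as x and north as y: seaplane velocity = (187.291, 75.671) km/h; small plane velocity = (-74.698, 260.502) km/h.
Velocity of seaplane relative to small plane = (187.291, 75.671) − (-74.698, 260.502) = (261.989, -184.831) km/h.
Bearing = atan2(261.99, -184.83) = 125.20° clockwise from north.

125°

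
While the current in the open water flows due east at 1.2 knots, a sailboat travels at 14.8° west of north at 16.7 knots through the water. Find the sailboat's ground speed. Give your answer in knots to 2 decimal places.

Taking east as x and north as y: velocity relative to the water = (-4.266, 16.146) knots; the water relative to ground = (1.200, 0.000) knots.
Velocity relative to ground = (-4.266, 16.146) + (1.200, 0.000) = (-3.066, 16.146) knots.
Speed = |(-3.066, 16.146)| = 16.434 knots.

16.43 knots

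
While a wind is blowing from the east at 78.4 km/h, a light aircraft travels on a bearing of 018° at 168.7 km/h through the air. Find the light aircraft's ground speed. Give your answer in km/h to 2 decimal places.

162.58 km/h

Taking east as x and north as y: velocity relative to the air = (52.131, 160.443) km/h; the air relative to ground = (-78.400, 0.000) km/h.
Velocity relative to ground = (52.131, 160.443) + (-78.400, 0.000) = (-26.269, 160.443) km/h.
Speed = |(-26.269, 160.443)| = 162.579 km/h.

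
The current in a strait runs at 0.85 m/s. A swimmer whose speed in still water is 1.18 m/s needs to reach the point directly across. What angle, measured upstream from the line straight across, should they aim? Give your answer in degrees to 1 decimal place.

To cancel the current, the upstream component of the swimmer's velocity must equal the flow: 1.18 sin θ = 0.85.
sin θ = 0.85 / 1.18 = 0.7203.
θ = arcsin(0.7203) = 46.082°.

46.1°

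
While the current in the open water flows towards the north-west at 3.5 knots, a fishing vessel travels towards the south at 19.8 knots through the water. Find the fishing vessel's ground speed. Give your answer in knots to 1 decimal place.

Taking east as x and north as y: velocity relative to the water = (0.000, -19.800) knots; the water relative to ground = (-2.475, 2.475) knots.
Velocity relative to ground = (0.000, -19.800) + (-2.475, 2.475) = (-2.475, -17.325) knots.
Speed = |(-2.475, -17.325)| = 17.501 knots.

17.5 knots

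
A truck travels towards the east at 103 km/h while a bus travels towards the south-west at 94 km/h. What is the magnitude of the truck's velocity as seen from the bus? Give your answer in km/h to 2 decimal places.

Taking east as x and north as y: truck velocity = (103.000, 0.000) km/h; bus velocity = (-66.468, -66.468) km/h.
Velocity of truck relative to bus = (103.000, 0.000) − (-66.468, -66.468) = (169.468, 66.468) km/h.
Magnitude = |(169.468, 66.468)| = 182.037 km/h.

182.04 km/h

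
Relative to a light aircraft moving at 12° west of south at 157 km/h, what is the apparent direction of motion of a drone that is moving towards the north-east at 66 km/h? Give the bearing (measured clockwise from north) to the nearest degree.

022°

Taking east as x and north as y: drone velocity = (46.669, 46.669) km/h; light aircraft velocity = (-32.642, -153.569) km/h.
Velocity of drone relative to light aircraft = (46.669, 46.669) − (-32.642, -153.569) = (79.311, 200.238) km/h.
Bearing = atan2(79.31, 200.24) = 21.61° clockwise from north.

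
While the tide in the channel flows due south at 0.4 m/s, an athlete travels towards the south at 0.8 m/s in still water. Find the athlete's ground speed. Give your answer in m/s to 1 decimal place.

Taking east as x and north as y: velocity relative to the water = (0.000, -0.800) m/s; the water relative to ground = (0.000, -0.400) m/s.
Velocity relative to ground = (0.000, -0.800) + (0.000, -0.400) = (0.000, -1.200) m/s.
Speed = |(0.000, -1.200)| = 1.200 m/s.

1.2 m/s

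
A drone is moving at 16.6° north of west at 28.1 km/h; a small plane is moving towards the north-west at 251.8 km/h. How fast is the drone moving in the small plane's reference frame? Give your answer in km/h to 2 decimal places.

227.47 km/h

Taking east as x and north as y: drone velocity = (-26.929, 8.028) km/h; small plane velocity = (-178.049, 178.049) km/h.
Velocity of drone relative to small plane = (-26.929, 8.028) − (-178.049, 178.049) = (151.121, -170.022) km/h.
Magnitude = |(151.121, -170.022)| = 227.475 km/h.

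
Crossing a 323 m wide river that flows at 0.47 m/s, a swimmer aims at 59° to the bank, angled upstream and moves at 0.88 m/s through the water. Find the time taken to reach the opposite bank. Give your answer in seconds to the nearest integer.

428 s

The component of the swimmer's velocity perpendicular to the bank is 0.88 × sin 59° = 0.754 m/s.
Only the cross-stream component determines the crossing time; the current contributes nothing perpendicular to the bank.
Time = 323 / 0.754 = 428.207 s.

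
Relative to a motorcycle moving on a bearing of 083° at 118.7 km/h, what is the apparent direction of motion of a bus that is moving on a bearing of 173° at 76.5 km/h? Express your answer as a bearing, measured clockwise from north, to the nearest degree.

Taking east as x and north as y: bus velocity = (9.323, -75.930) km/h; motorcycle velocity = (117.815, 14.466) km/h.
Velocity of bus relative to motorcycle = (9.323, -75.930) − (117.815, 14.466) = (-108.492, -90.396) km/h.
Bearing = atan2(-108.49, -90.40) = 230.20° clockwise from north.

230°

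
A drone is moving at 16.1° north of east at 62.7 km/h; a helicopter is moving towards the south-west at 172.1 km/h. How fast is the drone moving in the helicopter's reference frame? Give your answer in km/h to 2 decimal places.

229.01 km/h

Taking east as x and north as y: drone velocity = (60.241, 17.388) km/h; helicopter velocity = (-121.693, -121.693) km/h.
Velocity of drone relative to helicopter = (60.241, 17.388) − (-121.693, -121.693) = (181.934, 139.081) km/h.
Magnitude = |(181.934, 139.081)| = 229.005 km/h.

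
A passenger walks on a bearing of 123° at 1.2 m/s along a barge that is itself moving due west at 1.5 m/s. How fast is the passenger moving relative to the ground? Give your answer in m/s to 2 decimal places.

Taking east as x and north as y: barge velocity = (-1.500, 0.000) m/s; passenger velocity relative to barge = (1.006, -0.654) m/s.
Velocity relative to ground = (-1.500, 0.000) + (1.006, -0.654) = (-0.494, -0.654) m/s.
Speed = |(-0.494, -0.654)| = 0.819 m/s.

0.82 m/s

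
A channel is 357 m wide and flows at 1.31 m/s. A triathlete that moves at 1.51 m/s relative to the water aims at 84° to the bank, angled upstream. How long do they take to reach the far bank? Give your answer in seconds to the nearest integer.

The component of the triathlete's velocity perpendicular to the bank is 1.51 × sin 84° = 1.502 m/s.
The flow acts along the bank and has no component across it.
Time = 357 / 1.502 = 237.726 s.

238 s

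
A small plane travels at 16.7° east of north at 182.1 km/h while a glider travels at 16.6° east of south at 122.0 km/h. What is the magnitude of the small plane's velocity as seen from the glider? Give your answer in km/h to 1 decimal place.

291.9 km/h

Taking east as x and north as y: small plane velocity = (52.328, 174.419) km/h; glider velocity = (34.854, -116.915) km/h.
Velocity of small plane relative to glider = (52.328, 174.419) − (34.854, -116.915) = (17.474, 291.335) km/h.
Magnitude = |(17.474, 291.335)| = 291.858 km/h.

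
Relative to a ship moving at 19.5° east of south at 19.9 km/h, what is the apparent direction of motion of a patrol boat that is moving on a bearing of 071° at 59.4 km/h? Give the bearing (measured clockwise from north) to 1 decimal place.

Taking east as x and north as y: patrol boat velocity = (56.164, 19.339) km/h; ship velocity = (6.643, -18.759) km/h.
Velocity of patrol boat relative to ship = (56.164, 19.339) − (6.643, -18.759) = (49.521, 38.097) km/h.
Bearing = atan2(49.52, 38.10) = 52.43° clockwise from north.

052.4°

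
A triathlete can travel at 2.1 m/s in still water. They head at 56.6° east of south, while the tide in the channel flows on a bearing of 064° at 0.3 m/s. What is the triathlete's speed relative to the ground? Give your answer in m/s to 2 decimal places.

2.27 m/s

Taking east as x and north as y: velocity relative to the water = (1.753, -1.156) m/s; the water relative to ground = (0.270, 0.132) m/s.
Velocity relative to ground = (1.753, -1.156) + (0.270, 0.132) = (2.023, -1.024) m/s.
Speed = |(2.023, -1.024)| = 2.267 m/s.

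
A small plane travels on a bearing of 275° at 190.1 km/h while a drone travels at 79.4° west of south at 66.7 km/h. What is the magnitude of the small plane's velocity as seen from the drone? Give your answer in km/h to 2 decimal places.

Taking east as x and north as y: small plane velocity = (-189.377, 16.568) km/h; drone velocity = (-65.562, -12.270) km/h.
Velocity of small plane relative to drone = (-189.377, 16.568) − (-65.562, -12.270) = (-123.815, 28.838) km/h.
Magnitude = |(-123.815, 28.838)| = 127.129 km/h.

127.13 km/h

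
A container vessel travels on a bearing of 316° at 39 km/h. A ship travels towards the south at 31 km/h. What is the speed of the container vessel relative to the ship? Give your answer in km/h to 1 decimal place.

65.0 km/h

Taking east as x and north as y: container vessel velocity = (-27.092, 28.054) km/h; ship velocity = (0.000, -31.000) km/h.
Velocity of container vessel relative to ship = (-27.092, 28.054) − (0.000, -31.000) = (-27.092, 59.054) km/h.
Magnitude = |(-27.092, 59.054)| = 64.972 km/h.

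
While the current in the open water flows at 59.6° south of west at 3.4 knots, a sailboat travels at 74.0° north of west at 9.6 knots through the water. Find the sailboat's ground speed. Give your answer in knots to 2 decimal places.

Taking east as x and north as y: velocity relative to the water = (-2.646, 9.228) knots; the water relative to ground = (-1.721, -2.933) knots.
Velocity relative to ground = (-2.646, 9.228) + (-1.721, -2.933) = (-4.367, 6.296) knots.
Speed = |(-4.367, 6.296)| = 7.662 knots.

7.66 knots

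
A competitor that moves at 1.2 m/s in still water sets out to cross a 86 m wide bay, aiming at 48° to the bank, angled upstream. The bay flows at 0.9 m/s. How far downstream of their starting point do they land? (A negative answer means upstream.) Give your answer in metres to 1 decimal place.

Perpendicular speed = 0.892 m/s; crossing time = 86 / 0.892 = 96.437 s.
Net downstream speed = 0.097 m/s.
Drift = 0.097 × 96.437 = 9.359 m (downstream).

9.4 m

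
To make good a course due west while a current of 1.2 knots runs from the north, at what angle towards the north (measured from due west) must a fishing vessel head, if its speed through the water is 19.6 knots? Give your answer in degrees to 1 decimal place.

The current pushes perpendicular to the desired track; the heading must have a component into the current equal to 1.2 knots: 19.6 sin θ = 1.2.
sin θ = 0.0612, so θ = 3.510°.

3.5°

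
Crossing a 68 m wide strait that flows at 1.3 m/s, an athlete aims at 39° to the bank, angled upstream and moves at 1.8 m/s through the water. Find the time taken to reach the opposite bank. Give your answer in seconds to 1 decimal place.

60.0 s

The component of the athlete's velocity perpendicular to the bank is 1.8 × sin 39° = 1.133 m/s.
Only the cross-stream component determines the crossing time; the current contributes nothing perpendicular to the bank.
Time = 68 / 1.133 = 60.029 s.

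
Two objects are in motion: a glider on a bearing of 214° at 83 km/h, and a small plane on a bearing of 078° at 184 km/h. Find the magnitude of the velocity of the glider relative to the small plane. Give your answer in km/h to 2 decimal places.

Taking east as x and north as y: glider velocity = (-46.413, -68.810) km/h; small plane velocity = (179.979, 38.256) km/h.
Velocity of glider relative to small plane = (-46.413, -68.810) − (179.979, 38.256) = (-226.392, -107.066) km/h.
Magnitude = |(-226.392, -107.066)| = 250.433 km/h.

250.43 km/h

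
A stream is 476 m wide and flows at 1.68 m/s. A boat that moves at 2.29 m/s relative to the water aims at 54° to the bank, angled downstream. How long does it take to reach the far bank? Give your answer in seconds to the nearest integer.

257 s

The component of the boat's velocity perpendicular to the bank is 2.29 × sin 54° = 1.853 m/s.
The flow acts along the bank and has no component across it.
Time = 476 / 1.853 = 256.929 s.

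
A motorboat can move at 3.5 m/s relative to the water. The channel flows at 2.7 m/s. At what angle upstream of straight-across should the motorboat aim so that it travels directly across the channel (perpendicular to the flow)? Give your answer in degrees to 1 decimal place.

50.5°

To cancel the current, the upstream component of the motorboat's velocity must equal the flow: 3.5 sin θ = 2.7.
sin θ = 2.7 / 3.5 = 0.7714.
θ = arcsin(0.7714) = 50.482°.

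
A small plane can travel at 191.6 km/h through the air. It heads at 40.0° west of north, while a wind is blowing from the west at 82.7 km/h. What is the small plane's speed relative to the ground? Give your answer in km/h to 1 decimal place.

152.2 km/h

Taking east as x and north as y: velocity relative to the air = (-123.158, 146.774) km/h; the air relative to ground = (82.700, 0.000) km/h.
Velocity relative to ground = (-123.158, 146.774) + (82.700, 0.000) = (-40.458, 146.774) km/h.
Speed = |(-40.458, 146.774)| = 152.248 km/h.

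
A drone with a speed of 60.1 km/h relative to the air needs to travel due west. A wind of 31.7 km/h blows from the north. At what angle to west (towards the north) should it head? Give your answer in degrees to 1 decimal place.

The wind pushes perpendicular to the desired track; the heading must have a component into the wind equal to 31.7 km/h: 60.1 sin θ = 31.7.
sin θ = 0.5275, so θ = 31.834°.

31.8°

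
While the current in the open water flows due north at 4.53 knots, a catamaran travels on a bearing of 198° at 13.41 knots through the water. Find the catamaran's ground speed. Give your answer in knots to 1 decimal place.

9.2 knots

Taking east as x and north as y: velocity relative to the water = (-4.144, -12.754) knots; the water relative to ground = (0.000, 4.530) knots.
Velocity relative to ground = (-4.144, -12.754) + (0.000, 4.530) = (-4.144, -8.224) knots.
Speed = |(-4.144, -8.224)| = 9.209 knots.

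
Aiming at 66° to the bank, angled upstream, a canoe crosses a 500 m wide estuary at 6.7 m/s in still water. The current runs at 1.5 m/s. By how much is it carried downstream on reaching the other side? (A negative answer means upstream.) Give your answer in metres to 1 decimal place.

-100.1 m

Perpendicular speed = 6.121 m/s; crossing time = 500 / 6.121 = 81.689 s.
Net downstream speed = -1.225 m/s.
Drift = -1.225 × 81.689 = -100.080 m (upstream).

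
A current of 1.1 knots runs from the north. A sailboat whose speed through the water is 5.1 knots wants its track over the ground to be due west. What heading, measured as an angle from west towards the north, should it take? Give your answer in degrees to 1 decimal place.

The current pushes perpendicular to the desired track; the heading must have a component into the current equal to 1.1 knots: 5.1 sin θ = 1.1.
sin θ = 0.2157, so θ = 12.456°.

12.5°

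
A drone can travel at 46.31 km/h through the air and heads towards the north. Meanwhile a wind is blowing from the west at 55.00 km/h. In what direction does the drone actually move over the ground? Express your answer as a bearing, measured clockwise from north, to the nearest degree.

Taking east as x and north as y: velocity relative to the air = (0.000, 46.310) km/h; the air relative to ground = (55.000, 0.000) km/h.
Velocity relative to ground = (0.000, 46.310) + (55.000, 0.000) = (55.000, 46.310) km/h.
Bearing = atan2(55.00, 46.31) = 49.90° clockwise from north.

050°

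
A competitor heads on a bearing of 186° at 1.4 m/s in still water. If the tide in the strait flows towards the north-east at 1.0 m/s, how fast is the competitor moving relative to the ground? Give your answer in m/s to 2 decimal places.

Taking east as x and north as y: velocity relative to the water = (-0.146, -1.392) m/s; the water relative to ground = (0.707, 0.707) m/s.
Velocity relative to ground = (-0.146, -1.392) + (0.707, 0.707) = (0.561, -0.685) m/s.
Speed = |(0.561, -0.685)| = 0.885 m/s.

0.89 m/s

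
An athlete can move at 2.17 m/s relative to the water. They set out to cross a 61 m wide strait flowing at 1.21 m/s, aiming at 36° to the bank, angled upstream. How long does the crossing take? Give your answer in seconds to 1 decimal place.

47.8 s

The component of the athlete's velocity perpendicular to the bank is 2.17 × sin 36° = 1.275 m/s.
The flow acts along the bank and has no component across it.
Time = 61 / 1.275 = 47.825 s.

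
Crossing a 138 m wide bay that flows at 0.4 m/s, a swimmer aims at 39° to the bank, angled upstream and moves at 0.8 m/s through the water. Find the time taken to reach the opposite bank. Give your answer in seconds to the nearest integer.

274 s

The component of the swimmer's velocity perpendicular to the bank is 0.8 × sin 39° = 0.503 m/s.
Only the cross-stream component determines the crossing time; the current contributes nothing perpendicular to the bank.
Time = 138 / 0.503 = 274.105 s.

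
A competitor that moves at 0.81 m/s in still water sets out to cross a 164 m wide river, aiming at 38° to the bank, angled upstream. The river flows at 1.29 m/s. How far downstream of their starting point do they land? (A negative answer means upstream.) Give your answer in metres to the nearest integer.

214 m

Perpendicular speed = 0.499 m/s; crossing time = 164 / 0.499 = 328.864 s.
Net downstream speed = 0.652 m/s.
Drift = 0.652 × 328.864 = 214.325 m (downstream).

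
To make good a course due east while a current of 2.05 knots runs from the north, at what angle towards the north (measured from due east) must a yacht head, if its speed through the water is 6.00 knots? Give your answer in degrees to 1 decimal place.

20.0°

The current pushes perpendicular to the desired track; the heading must have a component into the current equal to 2.05 knots: 6.00 sin θ = 2.05.
sin θ = 0.3417, so θ = 19.978°.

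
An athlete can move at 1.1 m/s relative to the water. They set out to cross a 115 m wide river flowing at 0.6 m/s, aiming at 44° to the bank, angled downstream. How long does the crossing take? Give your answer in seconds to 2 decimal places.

The component of the athlete's velocity perpendicular to the bank is 1.1 × sin 44° = 0.764 m/s.
Only the cross-stream component determines the crossing time; the current contributes nothing perpendicular to the bank.
Time = 115 / 0.764 = 150.499 s.

150.50 s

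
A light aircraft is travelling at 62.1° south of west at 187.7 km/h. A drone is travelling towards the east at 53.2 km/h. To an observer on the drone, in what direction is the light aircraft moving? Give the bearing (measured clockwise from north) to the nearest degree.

Taking east as x and north as y: light aircraft velocity = (-87.830, -165.883) km/h; drone velocity = (53.200, 0.000) km/h.
Velocity of light aircraft relative to drone = (-87.830, -165.883) − (53.200, 0.000) = (-141.030, -165.883) km/h.
Bearing = atan2(-141.03, -165.88) = 220.37° clockwise from north.

220°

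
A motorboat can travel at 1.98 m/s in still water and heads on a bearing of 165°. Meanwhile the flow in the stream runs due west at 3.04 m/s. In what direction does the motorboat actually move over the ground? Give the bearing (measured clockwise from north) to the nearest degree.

Taking east as x and north as y: velocity relative to the water = (0.512, -1.913) m/s; the water relative to ground = (-3.040, 0.000) m/s.
Velocity relative to ground = (0.512, -1.913) + (-3.040, 0.000) = (-2.528, -1.913) m/s.
Bearing = atan2(-2.53, -1.91) = 232.89° clockwise from north.

233°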